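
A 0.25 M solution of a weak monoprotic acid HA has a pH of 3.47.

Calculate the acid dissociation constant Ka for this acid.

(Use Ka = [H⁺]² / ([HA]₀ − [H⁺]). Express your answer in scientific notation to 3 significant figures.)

[H⁺] = 10^(−pH) = 10^(−3.47) = 3.388e-04 M. For HA ⇌ H⁺ + A⁻, Ka = [H⁺][A⁻]/[HA] = [H⁺]² / ([HA]₀ − [H⁺]) = (3.388e-04)² / (0.25 − 3.388e-04) = 4.60e-07.

K_a = 4.60e-07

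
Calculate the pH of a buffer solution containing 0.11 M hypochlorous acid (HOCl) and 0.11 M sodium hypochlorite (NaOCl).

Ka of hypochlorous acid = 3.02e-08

pKa = -log(3.02e-08) = 7.52. pH = pKa + log([A⁻]/[HA]) = 7.52 + log(0.11/0.11)

pH = 7.52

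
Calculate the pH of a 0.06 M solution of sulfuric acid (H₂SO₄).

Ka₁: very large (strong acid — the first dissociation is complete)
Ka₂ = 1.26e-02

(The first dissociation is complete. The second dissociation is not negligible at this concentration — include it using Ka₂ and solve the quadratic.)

First dissociation is complete: [H⁺]₀ = [HSO₄⁻]₀ = C = 0.06 M. Second dissociation HSO₄⁻ ⇌ H⁺ + SO₄²⁻: let x = [SO₄²⁻]. Ka₂ = (C + x)·x / (C − x) = 1.26e-02 → x² + (C + Ka₂)·x − Ka₂·C = 0 → x² + 0.07260·x − 7.560e-04 = 0. x = (−0.07260 + √(0.07260² + 4 × 7.560e-04)) / 2 = 9.2378e-03 M. [H⁺] = C + x = 0.06 + 9.2378e-03 = 6.9238e-02 M. pH = -log(6.9238e-02) = 1.16.

pH = 1.16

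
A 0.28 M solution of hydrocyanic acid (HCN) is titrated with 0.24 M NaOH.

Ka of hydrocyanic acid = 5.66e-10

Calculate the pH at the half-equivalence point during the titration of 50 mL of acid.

At half-equivalence [HA] = [A⁻], so Henderson-Hasselbalch gives pH = pKa = -log(5.66e-10) = 9.25.

pH = pKa = 9.25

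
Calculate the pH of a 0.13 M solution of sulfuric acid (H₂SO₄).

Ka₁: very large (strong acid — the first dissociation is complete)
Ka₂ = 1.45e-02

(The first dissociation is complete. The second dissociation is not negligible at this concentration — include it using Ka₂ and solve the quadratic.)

First dissociation is complete: [H⁺]₀ = [HSO₄⁻]₀ = C = 0.13 M. Second dissociation HSO₄⁻ ⇌ H⁺ + SO₄²⁻: let x = [SO₄²⁻]. Ka₂ = (C + x)·x / (C − x) = 1.45e-02 → x² + (C + Ka₂)·x − Ka₂·C = 0 → x² + 0.14450·x − 1.885e-03 = 0. x = (−0.14450 + √(0.14450² + 4 × 1.885e-03)) / 2 = 1.2042e-02 M. [H⁺] = C + x = 0.13 + 1.2042e-02 = 1.4204e-01 M. pH = -log(1.4204e-01) = 0.85.

pH = 0.85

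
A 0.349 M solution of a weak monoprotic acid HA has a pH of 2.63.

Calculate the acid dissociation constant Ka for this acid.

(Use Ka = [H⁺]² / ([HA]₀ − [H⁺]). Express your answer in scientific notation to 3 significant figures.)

[H⁺] = 10^(−pH) = 10^(−2.63) = 2.344e-03 M. For HA ⇌ H⁺ + A⁻, Ka = [H⁺][A⁻]/[HA] = [H⁺]² / ([HA]₀ − [H⁺]) = (2.344e-03)² / (0.349 − 2.344e-03) = 1.59e-05.

K_a = 1.59e-05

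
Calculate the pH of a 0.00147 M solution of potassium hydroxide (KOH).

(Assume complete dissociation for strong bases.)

[OH⁻] = 0.00147 M for strong base. pOH = -log[OH⁻] = 2.83, pH = 14 - pOH

pH = 11.17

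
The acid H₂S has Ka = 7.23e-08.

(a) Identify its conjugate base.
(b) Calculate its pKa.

(a) The conjugate base is formed by removing one H⁺ from H₂S, giving HS⁻. (b) pKa = -log(Ka) = -log(7.23e-08) = 7.14.

Conjugate base: HS⁻; pK_a = 7.14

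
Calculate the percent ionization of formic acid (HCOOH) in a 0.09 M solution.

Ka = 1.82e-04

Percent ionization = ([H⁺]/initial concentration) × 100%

Using Ka equilibrium: x² + Ka×x - Ka×C = 0. Solving: [H⁺] = 3.9572e-03. Percent = (3.9572e-03/0.09) × 100

Percent ionization = 4.4%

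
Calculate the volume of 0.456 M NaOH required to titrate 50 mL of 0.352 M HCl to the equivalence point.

At equivalence: moles acid = moles base. moles HCl = 0.352 × 50/1000 = 0.0176 mol. V_base = moles / 0.456 × 1000 = 38.6 mL.

V_{base} = 38.6 mL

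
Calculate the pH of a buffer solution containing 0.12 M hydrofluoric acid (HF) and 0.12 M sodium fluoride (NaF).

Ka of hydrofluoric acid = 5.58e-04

pKa = -log(5.58e-04) = 3.25. pH = pKa + log([A⁻]/[HA]) = 3.25 + log(0.12/0.12)

pH = 3.25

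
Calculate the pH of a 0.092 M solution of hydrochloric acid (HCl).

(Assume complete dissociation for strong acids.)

[H⁺] = 0.092 M for strong acid. pH = -log[H⁺] = -log(0.092)

pH = 1.04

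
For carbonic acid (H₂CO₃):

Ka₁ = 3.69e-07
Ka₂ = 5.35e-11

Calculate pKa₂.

pKa₂ = -log(Ka₂) = -log(5.35e-11) = 10.27.

pK_{a2} = 10.27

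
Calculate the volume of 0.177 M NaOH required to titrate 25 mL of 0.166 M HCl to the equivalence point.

At equivalence: moles acid = moles base. moles HCl = 0.166 × 25/1000 = 0.00415 mol. V_base = moles / 0.177 × 1000 = 23.4 mL.

V_{base} = 23.4 mL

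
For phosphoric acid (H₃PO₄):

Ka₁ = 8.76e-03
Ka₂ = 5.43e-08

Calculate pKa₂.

pKa₂ = -log(Ka₂) = -log(5.43e-08) = 7.27.

pK_{a2} = 7.27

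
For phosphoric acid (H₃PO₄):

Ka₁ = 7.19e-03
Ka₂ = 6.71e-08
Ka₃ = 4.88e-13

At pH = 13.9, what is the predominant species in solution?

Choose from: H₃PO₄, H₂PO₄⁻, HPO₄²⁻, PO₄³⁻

pKa₁ = 2.14, pKa₂ = 7.17, pKa₃ = 12.31. For a polyprotic acid the predominant species crosses at each pKa: below pKa_n the protonated form dominates, above it the deprotonated form does. At pH = 13.9, the predominant species is PO₄³⁻.

PO₄³⁻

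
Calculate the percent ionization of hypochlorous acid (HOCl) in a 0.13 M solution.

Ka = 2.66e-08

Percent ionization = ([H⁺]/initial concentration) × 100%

Using Ka equilibrium: x² + Ka×x - Ka×C = 0. Solving: [H⁺] = 5.8791e-05. Percent = (5.8791e-05/0.13) × 100

Percent ionization = 0.0452%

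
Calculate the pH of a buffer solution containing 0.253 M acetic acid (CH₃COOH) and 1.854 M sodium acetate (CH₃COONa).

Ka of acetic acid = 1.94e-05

pKa = -log(1.94e-05) = 4.71. pH = pKa + log([A⁻]/[HA]) = 4.71 + log(1.854/0.253)

pH = 5.58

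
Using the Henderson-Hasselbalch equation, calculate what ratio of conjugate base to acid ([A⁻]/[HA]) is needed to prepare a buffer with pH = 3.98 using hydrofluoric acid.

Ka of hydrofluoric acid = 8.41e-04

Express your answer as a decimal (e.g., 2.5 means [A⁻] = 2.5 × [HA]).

pKa = -log(8.41e-04) = 3.0752. pH = pKa + log([A⁻]/[HA]), so log([A⁻]/[HA]) = pH − pKa = 3.98 − 3.0752 = 0.9048. [A⁻]/[HA] = 10^(0.9048) = 8.03

[A⁻]/[HA] = 8.03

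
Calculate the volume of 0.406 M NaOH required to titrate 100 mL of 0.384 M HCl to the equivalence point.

At equivalence: moles acid = moles base. moles HCl = 0.384 × 100/1000 = 0.0384 mol. V_base = moles / 0.406 × 1000 = 94.6 mL.

V_{base} = 94.6 mL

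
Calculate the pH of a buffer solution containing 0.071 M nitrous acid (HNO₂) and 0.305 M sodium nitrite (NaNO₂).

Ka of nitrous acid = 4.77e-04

pKa = -log(4.77e-04) = 3.32. pH = pKa + log([A⁻]/[HA]) = 3.32 + log(0.305/0.071)

pH = 3.95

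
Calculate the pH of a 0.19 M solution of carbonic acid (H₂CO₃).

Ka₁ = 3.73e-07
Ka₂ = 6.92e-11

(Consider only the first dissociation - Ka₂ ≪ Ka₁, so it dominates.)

First dissociation dominates. From Ka₁ = [H⁺][HA⁻]/[H₂A], x² + Ka₁·x − Ka₁·C = 0 with C = 0.19 M and Ka₁ = 3.73e-07. Solving: [H⁺] = (−Ka₁ + √(Ka₁² + 4·Ka₁·C)) / 2 = 2.6603e-04 M. pH = -log(2.6603e-04) = 3.58.

pH = 3.58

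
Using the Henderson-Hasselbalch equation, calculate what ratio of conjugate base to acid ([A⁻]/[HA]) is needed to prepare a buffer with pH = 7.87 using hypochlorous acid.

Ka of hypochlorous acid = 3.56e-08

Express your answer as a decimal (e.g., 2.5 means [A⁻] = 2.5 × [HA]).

pKa = -log(3.56e-08) = 7.4486. pH = pKa + log([A⁻]/[HA]), so log([A⁻]/[HA]) = pH − pKa = 7.87 − 7.4486 = 0.4214. [A⁻]/[HA] = 10^(0.4214) = 2.64

[A⁻]/[HA] = 2.64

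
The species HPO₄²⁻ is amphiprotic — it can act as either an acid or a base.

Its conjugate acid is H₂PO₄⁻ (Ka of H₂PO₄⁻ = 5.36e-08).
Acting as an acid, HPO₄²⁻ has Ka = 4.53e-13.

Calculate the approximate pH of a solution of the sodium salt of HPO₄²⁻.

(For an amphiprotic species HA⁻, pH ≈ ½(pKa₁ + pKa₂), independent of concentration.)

pKa₁ = -log(5.36e-08) = 7.27; pKa₂ = -log(4.53e-13) = 12.34. For an amphiprotic species, pH ≈ ½(pKa₁ + pKa₂) = ½(7.27 + 12.34) = 9.81.

pH = 9.81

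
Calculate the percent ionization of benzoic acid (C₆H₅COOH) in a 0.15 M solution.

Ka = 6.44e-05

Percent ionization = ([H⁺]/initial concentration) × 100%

Using Ka equilibrium: x² + Ka×x - Ka×C = 0. Solving: [H⁺] = 3.0760e-03. Percent = (3.0760e-03/0.15) × 100

Percent ionization = 2.05%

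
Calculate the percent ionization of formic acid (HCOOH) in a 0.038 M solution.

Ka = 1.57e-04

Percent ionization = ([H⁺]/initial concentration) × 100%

Using Ka equilibrium: x² + Ka×x - Ka×C = 0. Solving: [H⁺] = 2.3653e-03. Percent = (2.3653e-03/0.038) × 100

Percent ionization = 6.22%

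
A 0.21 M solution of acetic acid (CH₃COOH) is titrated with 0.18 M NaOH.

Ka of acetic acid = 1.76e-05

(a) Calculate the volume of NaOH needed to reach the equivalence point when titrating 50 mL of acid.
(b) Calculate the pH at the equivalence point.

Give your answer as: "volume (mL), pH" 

moles acid = 0.21 × 50/1000 = 0.0105 mol; V_base = moles/0.18 × 1000 = 58.3 mL. At equivalence only the conjugate base is present: [A⁻] = 0.0105/0.108 = 9.6923e-02 M. Kb = Kw/Ka = 5.68e-10; [OH⁻] = √(Kb × [A⁻]) = 7.4209e-06; pOH = 5.13; pH = 14 - pOH = 8.87.

V = 58.3 mL, pH = 8.87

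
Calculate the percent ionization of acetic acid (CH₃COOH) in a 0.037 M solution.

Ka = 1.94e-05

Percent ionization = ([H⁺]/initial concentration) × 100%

Using Ka equilibrium: x² + Ka×x - Ka×C = 0. Solving: [H⁺] = 8.3759e-04. Percent = (8.3759e-04/0.037) × 100

Percent ionization = 2.26%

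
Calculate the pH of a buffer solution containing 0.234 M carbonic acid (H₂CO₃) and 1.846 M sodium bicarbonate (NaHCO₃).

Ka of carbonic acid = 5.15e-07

pKa = -log(5.15e-07) = 6.29. pH = pKa + log([A⁻]/[HA]) = 6.29 + log(1.846/0.234)

pH = 7.19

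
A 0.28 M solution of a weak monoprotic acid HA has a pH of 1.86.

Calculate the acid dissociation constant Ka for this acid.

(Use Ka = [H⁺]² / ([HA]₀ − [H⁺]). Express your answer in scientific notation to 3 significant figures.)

[H⁺] = 10^(−pH) = 10^(−1.86) = 1.380e-02 M. For HA ⇌ H⁺ + A⁻, Ka = [H⁺][A⁻]/[HA] = [H⁺]² / ([HA]₀ − [H⁺]) = (1.380e-02)² / (0.28 − 1.380e-02) = 7.16e-04.

K_a = 7.16e-04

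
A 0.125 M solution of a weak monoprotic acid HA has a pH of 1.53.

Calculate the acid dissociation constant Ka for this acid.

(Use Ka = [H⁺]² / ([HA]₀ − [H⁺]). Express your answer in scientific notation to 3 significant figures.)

[H⁺] = 10^(−pH) = 10^(−1.53) = 2.951e-02 M. For HA ⇌ H⁺ + A⁻, Ka = [H⁺][A⁻]/[HA] = [H⁺]² / ([HA]₀ − [H⁺]) = (2.951e-02)² / (0.125 − 2.951e-02) = 9.12e-03.

K_a = 9.12e-03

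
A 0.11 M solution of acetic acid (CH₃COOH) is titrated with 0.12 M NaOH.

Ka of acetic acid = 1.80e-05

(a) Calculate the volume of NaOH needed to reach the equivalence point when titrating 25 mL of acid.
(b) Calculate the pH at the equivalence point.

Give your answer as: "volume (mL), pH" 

moles acid = 0.11 × 25/1000 = 0.00275 mol; V_base = moles/0.12 × 1000 = 22.9 mL. At equivalence only the conjugate base is present: [A⁻] = 0.00275/0.048 = 5.7391e-02 M. Kb = Kw/Ka = 5.56e-10; [OH⁻] = √(Kb × [A⁻]) = 5.6466e-06; pOH = 5.25; pH = 14 - pOH = 8.75.

V = 22.9 mL, pH = 8.75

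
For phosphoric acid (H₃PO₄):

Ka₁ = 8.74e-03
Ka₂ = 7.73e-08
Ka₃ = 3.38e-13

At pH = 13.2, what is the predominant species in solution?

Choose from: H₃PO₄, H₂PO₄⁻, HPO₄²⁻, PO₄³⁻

pKa₁ = 2.06, pKa₂ = 7.11, pKa₃ = 12.47. For a polyprotic acid the predominant species crosses at each pKa: below pKa_n the protonated form dominates, above it the deprotonated form does. At pH = 13.2, the predominant species is PO₄³⁻.

PO₄³⁻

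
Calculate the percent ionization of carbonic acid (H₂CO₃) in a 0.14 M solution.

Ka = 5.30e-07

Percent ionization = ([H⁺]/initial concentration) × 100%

Using Ka equilibrium: x² + Ka×x - Ka×C = 0. Solving: [H⁺] = 2.7213e-04. Percent = (2.7213e-04/0.14) × 100

Percent ionization = 0.194%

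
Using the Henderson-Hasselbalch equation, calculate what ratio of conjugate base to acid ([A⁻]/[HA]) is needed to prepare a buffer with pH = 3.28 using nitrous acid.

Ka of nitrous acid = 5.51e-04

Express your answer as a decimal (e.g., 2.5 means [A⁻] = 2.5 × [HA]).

pKa = -log(5.51e-04) = 3.2588. pH = pKa + log([A⁻]/[HA]), so log([A⁻]/[HA]) = pH − pKa = 3.28 − 3.2588 = 0.0212. [A⁻]/[HA] = 10^(0.0212) = 1.05

[A⁻]/[HA] = 1.05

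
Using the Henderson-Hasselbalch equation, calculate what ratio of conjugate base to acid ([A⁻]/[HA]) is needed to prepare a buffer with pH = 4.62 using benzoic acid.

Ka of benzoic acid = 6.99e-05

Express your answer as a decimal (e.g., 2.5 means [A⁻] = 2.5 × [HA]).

pKa = -log(6.99e-05) = 4.1555. pH = pKa + log([A⁻]/[HA]), so log([A⁻]/[HA]) = pH − pKa = 4.62 − 4.1555 = 0.4645. [A⁻]/[HA] = 10^(0.4645) = 2.91

[A⁻]/[HA] = 2.91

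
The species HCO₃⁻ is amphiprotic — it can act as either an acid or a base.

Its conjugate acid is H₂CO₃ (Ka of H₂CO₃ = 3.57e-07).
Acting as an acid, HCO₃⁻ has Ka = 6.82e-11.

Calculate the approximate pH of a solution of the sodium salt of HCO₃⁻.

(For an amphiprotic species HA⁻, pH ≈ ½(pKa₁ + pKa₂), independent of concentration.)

pKa₁ = -log(3.57e-07) = 6.45; pKa₂ = -log(6.82e-11) = 10.17. For an amphiprotic species, pH ≈ ½(pKa₁ + pKa₂) = ½(6.45 + 10.17) = 8.31.

pH = 8.31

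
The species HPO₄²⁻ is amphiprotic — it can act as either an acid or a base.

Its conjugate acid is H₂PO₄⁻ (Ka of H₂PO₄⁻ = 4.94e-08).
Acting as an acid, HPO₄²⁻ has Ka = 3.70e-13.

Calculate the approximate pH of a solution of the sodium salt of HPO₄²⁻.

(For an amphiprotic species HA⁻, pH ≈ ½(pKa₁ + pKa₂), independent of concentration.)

pKa₁ = -log(4.94e-08) = 7.31; pKa₂ = -log(3.70e-13) = 12.43. For an amphiprotic species, pH ≈ ½(pKa₁ + pKa₂) = ½(7.31 + 12.43) = 9.87.

pH = 9.87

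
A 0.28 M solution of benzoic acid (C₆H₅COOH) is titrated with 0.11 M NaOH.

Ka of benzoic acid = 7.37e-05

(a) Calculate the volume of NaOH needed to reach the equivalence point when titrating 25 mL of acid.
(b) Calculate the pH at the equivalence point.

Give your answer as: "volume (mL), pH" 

moles acid = 0.28 × 25/1000 = 0.007 mol; V_base = moles/0.11 × 1000 = 63.6 mL. At equivalence only the conjugate base is present: [A⁻] = 0.007/0.089 = 7.8974e-02 M. Kb = Kw/Ka = 1.36e-10; [OH⁻] = √(Kb × [A⁻]) = 3.2735e-06; pOH = 5.48; pH = 14 - pOH = 8.52.

V = 63.6 mL, pH = 8.52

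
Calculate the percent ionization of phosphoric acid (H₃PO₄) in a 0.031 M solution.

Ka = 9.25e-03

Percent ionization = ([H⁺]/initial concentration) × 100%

Using Ka equilibrium: x² + Ka×x - Ka×C = 0. Solving: [H⁺] = 1.2929e-02. Percent = (1.2929e-02/0.031) × 100

Percent ionization = 41.7%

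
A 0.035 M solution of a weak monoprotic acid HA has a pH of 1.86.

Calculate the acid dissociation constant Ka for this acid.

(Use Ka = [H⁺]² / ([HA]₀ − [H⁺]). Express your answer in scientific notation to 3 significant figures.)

[H⁺] = 10^(−pH) = 10^(−1.86) = 1.380e-02 M. For HA ⇌ H⁺ + A⁻, Ka = [H⁺][A⁻]/[HA] = [H⁺]² / ([HA]₀ − [H⁺]) = (1.380e-02)² / (0.035 − 1.380e-02) = 8.99e-03.

K_a = 8.99e-03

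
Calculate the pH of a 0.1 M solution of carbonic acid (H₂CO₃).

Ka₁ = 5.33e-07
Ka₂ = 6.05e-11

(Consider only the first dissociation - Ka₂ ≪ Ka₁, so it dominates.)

First dissociation dominates. From Ka₁ = [H⁺][HA⁻]/[H₂A], x² + Ka₁·x − Ka₁·C = 0 with C = 0.1 M and Ka₁ = 5.33e-07. Solving: [H⁺] = (−Ka₁ + √(Ka₁² + 4·Ka₁·C)) / 2 = 2.3060e-04 M. pH = -log(2.3060e-04) = 3.64.

pH = 3.64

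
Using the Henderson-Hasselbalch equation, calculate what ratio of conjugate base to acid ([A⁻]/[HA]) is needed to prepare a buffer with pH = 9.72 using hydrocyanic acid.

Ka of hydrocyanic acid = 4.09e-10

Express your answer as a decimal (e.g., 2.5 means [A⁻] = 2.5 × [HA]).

pKa = -log(4.09e-10) = 9.3883. pH = pKa + log([A⁻]/[HA]), so log([A⁻]/[HA]) = pH − pKa = 9.72 − 9.3883 = 0.3317. [A⁻]/[HA] = 10^(0.3317) = 2.15

[A⁻]/[HA] = 2.15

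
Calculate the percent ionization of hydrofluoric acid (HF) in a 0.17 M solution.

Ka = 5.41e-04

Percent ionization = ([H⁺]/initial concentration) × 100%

Using Ka equilibrium: x² + Ka×x - Ka×C = 0. Solving: [H⁺] = 9.3234e-03. Percent = (9.3234e-03/0.17) × 100

Percent ionization = 5.48%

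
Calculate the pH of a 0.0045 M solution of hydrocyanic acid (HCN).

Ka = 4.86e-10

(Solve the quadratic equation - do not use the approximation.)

x² + Ka×x - Ka×C = 0. Using quadratic formula: [H⁺] = 1.4786e-06

pH = 5.83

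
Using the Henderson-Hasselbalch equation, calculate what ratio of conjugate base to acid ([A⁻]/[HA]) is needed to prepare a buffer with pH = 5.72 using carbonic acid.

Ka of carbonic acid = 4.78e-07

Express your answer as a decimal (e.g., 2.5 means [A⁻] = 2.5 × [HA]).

pKa = -log(4.78e-07) = 6.3206. pH = pKa + log([A⁻]/[HA]), so log([A⁻]/[HA]) = pH − pKa = 5.72 − 6.3206 = -0.6006. [A⁻]/[HA] = 10^(-0.6006) = 0.251

[A⁻]/[HA] = 0.251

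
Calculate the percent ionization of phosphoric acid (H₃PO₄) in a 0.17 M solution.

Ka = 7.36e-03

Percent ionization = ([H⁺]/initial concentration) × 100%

Using Ka equilibrium: x² + Ka×x - Ka×C = 0. Solving: [H⁺] = 3.1883e-02. Percent = (3.1883e-02/0.17) × 100

Percent ionization = 18.8%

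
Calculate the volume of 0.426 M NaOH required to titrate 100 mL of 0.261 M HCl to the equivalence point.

At equivalence: moles acid = moles base. moles HCl = 0.261 × 100/1000 = 0.0261 mol. V_base = moles / 0.426 × 1000 = 61.3 mL.

V_{base} = 61.3 mL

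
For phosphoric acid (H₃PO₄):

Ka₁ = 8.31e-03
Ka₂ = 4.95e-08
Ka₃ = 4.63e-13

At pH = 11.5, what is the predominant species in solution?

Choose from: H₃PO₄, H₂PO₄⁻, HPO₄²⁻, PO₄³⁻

pKa₁ = 2.08, pKa₂ = 7.31, pKa₃ = 12.33. For a polyprotic acid the predominant species crosses at each pKa: below pKa_n the protonated form dominates, above it the deprotonated form does. At pH = 11.5, the predominant species is HPO₄²⁻.

HPO₄²⁻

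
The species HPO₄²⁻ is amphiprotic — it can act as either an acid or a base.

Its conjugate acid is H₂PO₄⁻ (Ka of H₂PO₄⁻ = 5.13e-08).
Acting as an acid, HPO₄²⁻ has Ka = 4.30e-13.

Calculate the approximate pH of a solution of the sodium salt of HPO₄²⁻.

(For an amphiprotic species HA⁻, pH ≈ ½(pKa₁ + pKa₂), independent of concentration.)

pKa₁ = -log(5.13e-08) = 7.29; pKa₂ = -log(4.30e-13) = 12.37. For an amphiprotic species, pH ≈ ½(pKa₁ + pKa₂) = ½(7.29 + 12.37) = 9.83.

pH = 9.83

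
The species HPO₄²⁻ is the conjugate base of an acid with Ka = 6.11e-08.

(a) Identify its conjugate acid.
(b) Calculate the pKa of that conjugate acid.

(a) The conjugate acid is formed by adding one H⁺ to HPO₄²⁻, giving H₂PO₄⁻. (b) pKa = -log(Ka) = -log(6.11e-08) = 7.21.

Conjugate acid: H₂PO₄⁻; pK_a = 7.21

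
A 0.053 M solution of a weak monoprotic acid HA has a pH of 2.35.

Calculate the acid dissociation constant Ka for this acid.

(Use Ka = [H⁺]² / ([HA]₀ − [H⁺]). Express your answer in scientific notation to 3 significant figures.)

[H⁺] = 10^(−pH) = 10^(−2.35) = 4.467e-03 M. For HA ⇌ H⁺ + A⁻, Ka = [H⁺][A⁻]/[HA] = [H⁺]² / ([HA]₀ − [H⁺]) = (4.467e-03)² / (0.053 − 4.467e-03) = 4.11e-04.

K_a = 4.11e-04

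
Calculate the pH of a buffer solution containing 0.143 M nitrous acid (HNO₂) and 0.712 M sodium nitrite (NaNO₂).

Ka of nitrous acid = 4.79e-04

pKa = -log(4.79e-04) = 3.32. pH = pKa + log([A⁻]/[HA]) = 3.32 + log(0.712/0.143)

pH = 4.02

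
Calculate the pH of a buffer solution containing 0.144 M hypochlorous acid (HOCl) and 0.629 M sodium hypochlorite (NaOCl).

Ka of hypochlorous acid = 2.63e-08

pKa = -log(2.63e-08) = 7.58. pH = pKa + log([A⁻]/[HA]) = 7.58 + log(0.629/0.144)

pH = 8.22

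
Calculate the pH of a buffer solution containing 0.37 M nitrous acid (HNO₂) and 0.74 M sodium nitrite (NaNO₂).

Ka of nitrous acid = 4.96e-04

pKa = -log(4.96e-04) = 3.30. pH = pKa + log([A⁻]/[HA]) = 3.30 + log(0.74/0.37)

pH = 3.61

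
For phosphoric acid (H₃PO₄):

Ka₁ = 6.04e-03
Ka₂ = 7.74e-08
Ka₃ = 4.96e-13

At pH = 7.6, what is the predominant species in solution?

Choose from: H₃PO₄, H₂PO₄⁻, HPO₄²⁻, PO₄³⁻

pKa₁ = 2.22, pKa₂ = 7.11, pKa₃ = 12.30. For a polyprotic acid the predominant species crosses at each pKa: below pKa_n the protonated form dominates, above it the deprotonated form does. At pH = 7.6, the predominant species is HPO₄²⁻.

HPO₄²⁻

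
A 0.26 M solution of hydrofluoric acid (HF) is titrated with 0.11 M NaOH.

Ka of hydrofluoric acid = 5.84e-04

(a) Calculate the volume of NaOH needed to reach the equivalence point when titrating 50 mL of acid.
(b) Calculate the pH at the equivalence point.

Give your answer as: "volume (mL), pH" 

moles acid = 0.26 × 50/1000 = 0.013 mol; V_base = moles/0.11 × 1000 = 118.2 mL. At equivalence only the conjugate base is present: [A⁻] = 0.013/0.168 = 7.7297e-02 M. Kb = Kw/Ka = 1.71e-11; [OH⁻] = √(Kb × [A⁻]) = 1.1505e-06; pOH = 5.94; pH = 14 - pOH = 8.06.

V = 118.2 mL, pH = 8.06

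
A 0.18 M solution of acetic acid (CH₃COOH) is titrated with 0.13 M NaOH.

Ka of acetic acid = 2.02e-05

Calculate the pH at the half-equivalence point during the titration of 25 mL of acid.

At half-equivalence [HA] = [A⁻], so Henderson-Hasselbalch gives pH = pKa = -log(2.02e-05) = 4.69.

pH = pKa = 4.69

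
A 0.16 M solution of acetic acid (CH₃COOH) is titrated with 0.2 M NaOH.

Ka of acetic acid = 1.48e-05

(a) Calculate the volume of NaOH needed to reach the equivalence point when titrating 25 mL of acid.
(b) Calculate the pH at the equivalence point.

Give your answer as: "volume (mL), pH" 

moles acid = 0.16 × 25/1000 = 0.004 mol; V_base = moles/0.2 × 1000 = 20.0 mL. At equivalence only the conjugate base is present: [A⁻] = 0.004/0.045 = 8.8889e-02 M. Kb = Kw/Ka = 6.76e-10; [OH⁻] = √(Kb × [A⁻]) = 7.7498e-06; pOH = 5.11; pH = 14 - pOH = 8.89.

V = 20.0 mL, pH = 8.89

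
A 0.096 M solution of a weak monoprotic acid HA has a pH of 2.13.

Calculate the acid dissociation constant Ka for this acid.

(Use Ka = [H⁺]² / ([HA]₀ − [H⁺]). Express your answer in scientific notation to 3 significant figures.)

[H⁺] = 10^(−pH) = 10^(−2.13) = 7.413e-03 M. For HA ⇌ H⁺ + A⁻, Ka = [H⁺][A⁻]/[HA] = [H⁺]² / ([HA]₀ − [H⁺]) = (7.413e-03)² / (0.096 − 7.413e-03) = 6.20e-04.

K_a = 6.20e-04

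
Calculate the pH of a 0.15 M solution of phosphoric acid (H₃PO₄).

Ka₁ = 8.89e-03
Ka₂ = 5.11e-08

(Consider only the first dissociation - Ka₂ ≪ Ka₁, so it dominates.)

First dissociation dominates. From Ka₁ = [H⁺][HA⁻]/[H₂A], x² + Ka₁·x − Ka₁·C = 0 with C = 0.15 M and Ka₁ = 8.89e-03. Solving: [H⁺] = (−Ka₁ + √(Ka₁² + 4·Ka₁·C)) / 2 = 3.2342e-02 M. pH = -log(3.2342e-02) = 1.49.

pH = 1.49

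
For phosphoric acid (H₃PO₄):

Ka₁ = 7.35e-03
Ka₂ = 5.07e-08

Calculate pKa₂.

pKa₂ = -log(Ka₂) = -log(5.07e-08) = 7.29.

pK_{a2} = 7.29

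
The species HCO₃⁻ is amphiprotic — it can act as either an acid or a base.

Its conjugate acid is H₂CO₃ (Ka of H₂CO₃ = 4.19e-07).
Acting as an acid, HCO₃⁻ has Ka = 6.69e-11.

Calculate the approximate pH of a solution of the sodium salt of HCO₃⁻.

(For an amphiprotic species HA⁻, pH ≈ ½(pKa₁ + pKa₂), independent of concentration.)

pKa₁ = -log(4.19e-07) = 6.38; pKa₂ = -log(6.69e-11) = 10.17. For an amphiprotic species, pH ≈ ½(pKa₁ + pKa₂) = ½(6.38 + 10.17) = 8.28.

pH = 8.28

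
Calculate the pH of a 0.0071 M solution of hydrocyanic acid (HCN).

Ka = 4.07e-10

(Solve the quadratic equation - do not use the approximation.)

x² + Ka×x - Ka×C = 0. Using quadratic formula: [H⁺] = 1.6997e-06

pH = 5.77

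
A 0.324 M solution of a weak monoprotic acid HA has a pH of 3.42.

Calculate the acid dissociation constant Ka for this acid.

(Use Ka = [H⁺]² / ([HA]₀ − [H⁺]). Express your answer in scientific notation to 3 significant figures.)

[H⁺] = 10^(−pH) = 10^(−3.42) = 3.802e-04 M. For HA ⇌ H⁺ + A⁻, Ka = [H⁺][A⁻]/[HA] = [H⁺]² / ([HA]₀ − [H⁺]) = (3.802e-04)² / (0.324 − 3.802e-04) = 4.47e-07.

K_a = 4.47e-07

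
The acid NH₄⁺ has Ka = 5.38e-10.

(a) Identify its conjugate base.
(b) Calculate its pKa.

(a) The conjugate base is formed by removing one H⁺ from NH₄⁺, giving NH₃. (b) pKa = -log(Ka) = -log(5.38e-10) = 9.27.

Conjugate base: NH₃; pK_a = 9.27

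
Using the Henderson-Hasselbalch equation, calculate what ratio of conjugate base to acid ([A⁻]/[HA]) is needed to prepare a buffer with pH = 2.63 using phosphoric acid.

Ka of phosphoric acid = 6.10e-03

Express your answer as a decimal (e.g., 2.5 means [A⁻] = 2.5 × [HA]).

pKa = -log(6.10e-03) = 2.2147. pH = pKa + log([A⁻]/[HA]), so log([A⁻]/[HA]) = pH − pKa = 2.63 − 2.2147 = 0.4153. [A⁻]/[HA] = 10^(0.4153) = 2.60

[A⁻]/[HA] = 2.60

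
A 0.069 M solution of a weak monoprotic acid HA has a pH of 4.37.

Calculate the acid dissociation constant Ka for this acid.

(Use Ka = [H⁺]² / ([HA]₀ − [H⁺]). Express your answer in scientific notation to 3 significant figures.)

[H⁺] = 10^(−pH) = 10^(−4.37) = 4.266e-05 M. For HA ⇌ H⁺ + A⁻, Ka = [H⁺][A⁻]/[HA] = [H⁺]² / ([HA]₀ − [H⁺]) = (4.266e-05)² / (0.069 − 4.266e-05) = 2.64e-08.

K_a = 2.64e-08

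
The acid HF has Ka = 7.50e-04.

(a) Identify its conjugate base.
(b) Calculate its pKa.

(a) The conjugate base is formed by removing one H⁺ from HF, giving F⁻. (b) pKa = -log(Ka) = -log(7.50e-04) = 3.12.

Conjugate base: F⁻; pK_a = 3.12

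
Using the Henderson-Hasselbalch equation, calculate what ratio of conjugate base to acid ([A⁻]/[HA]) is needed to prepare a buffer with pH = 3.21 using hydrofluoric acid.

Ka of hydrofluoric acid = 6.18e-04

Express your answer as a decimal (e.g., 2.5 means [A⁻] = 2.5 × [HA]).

pKa = -log(6.18e-04) = 3.2090. pH = pKa + log([A⁻]/[HA]), so log([A⁻]/[HA]) = pH − pKa = 3.21 − 3.2090 = 0.0010. [A⁻]/[HA] = 10^(0.0010) = 1.00

[A⁻]/[HA] = 1.00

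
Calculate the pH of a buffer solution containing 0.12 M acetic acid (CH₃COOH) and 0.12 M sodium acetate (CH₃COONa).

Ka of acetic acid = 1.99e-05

pKa = -log(1.99e-05) = 4.70. pH = pKa + log([A⁻]/[HA]) = 4.70 + log(0.12/0.12)

pH = 4.70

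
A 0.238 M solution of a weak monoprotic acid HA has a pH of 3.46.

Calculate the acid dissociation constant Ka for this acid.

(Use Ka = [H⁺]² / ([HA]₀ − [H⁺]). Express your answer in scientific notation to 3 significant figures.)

[H⁺] = 10^(−pH) = 10^(−3.46) = 3.467e-04 M. For HA ⇌ H⁺ + A⁻, Ka = [H⁺][A⁻]/[HA] = [H⁺]² / ([HA]₀ − [H⁺]) = (3.467e-04)² / (0.238 − 3.467e-04) = 5.06e-07.

K_a = 5.06e-07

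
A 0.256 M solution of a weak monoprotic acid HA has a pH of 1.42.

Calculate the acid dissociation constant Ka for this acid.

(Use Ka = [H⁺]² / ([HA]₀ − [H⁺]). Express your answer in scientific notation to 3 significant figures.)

[H⁺] = 10^(−pH) = 10^(−1.42) = 3.802e-02 M. For HA ⇌ H⁺ + A⁻, Ka = [H⁺][A⁻]/[HA] = [H⁺]² / ([HA]₀ − [H⁺]) = (3.802e-02)² / (0.256 − 3.802e-02) = 6.63e-03.

K_a = 6.63e-03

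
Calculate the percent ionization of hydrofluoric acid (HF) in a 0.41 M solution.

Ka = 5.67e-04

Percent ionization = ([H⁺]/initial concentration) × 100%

Using Ka equilibrium: x² + Ka×x - Ka×C = 0. Solving: [H⁺] = 1.4966e-02. Percent = (1.4966e-02/0.41) × 100

Percent ionization = 3.65%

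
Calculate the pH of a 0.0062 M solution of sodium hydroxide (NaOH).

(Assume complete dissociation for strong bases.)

[OH⁻] = 0.0062 M for strong base. pOH = -log[OH⁻] = 2.21, pH = 14 - pOH

pH = 11.79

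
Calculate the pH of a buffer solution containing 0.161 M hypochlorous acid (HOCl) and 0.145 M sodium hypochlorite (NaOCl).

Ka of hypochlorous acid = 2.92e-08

pKa = -log(2.92e-08) = 7.53. pH = pKa + log([A⁻]/[HA]) = 7.53 + log(0.145/0.161)

pH = 7.49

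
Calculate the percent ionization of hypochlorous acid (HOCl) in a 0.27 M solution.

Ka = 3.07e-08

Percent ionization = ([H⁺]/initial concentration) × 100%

Using Ka equilibrium: x² + Ka×x - Ka×C = 0. Solving: [H⁺] = 9.1029e-05. Percent = (9.1029e-05/0.27) × 100

Percent ionization = 0.0337%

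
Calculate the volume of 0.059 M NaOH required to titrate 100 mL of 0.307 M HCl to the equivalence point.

At equivalence: moles acid = moles base. moles HCl = 0.307 × 100/1000 = 0.0307 mol. V_base = moles / 0.059 × 1000 = 520.3 mL.

V_{base} = 520.3 mL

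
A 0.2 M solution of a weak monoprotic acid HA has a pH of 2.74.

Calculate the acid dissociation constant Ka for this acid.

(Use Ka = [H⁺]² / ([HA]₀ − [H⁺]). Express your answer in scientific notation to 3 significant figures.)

[H⁺] = 10^(−pH) = 10^(−2.74) = 1.820e-03 M. For HA ⇌ H⁺ + A⁻, Ka = [H⁺][A⁻]/[HA] = [H⁺]² / ([HA]₀ − [H⁺]) = (1.820e-03)² / (0.2 − 1.820e-03) = 1.67e-05.

K_a = 1.67e-05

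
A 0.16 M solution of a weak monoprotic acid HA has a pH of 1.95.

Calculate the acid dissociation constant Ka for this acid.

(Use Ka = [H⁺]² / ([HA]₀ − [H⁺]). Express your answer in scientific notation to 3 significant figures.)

[H⁺] = 10^(−pH) = 10^(−1.95) = 1.122e-02 M. For HA ⇌ H⁺ + A⁻, Ka = [H⁺][A⁻]/[HA] = [H⁺]² / ([HA]₀ − [H⁺]) = (1.122e-02)² / (0.16 − 1.122e-02) = 8.46e-04.

K_a = 8.46e-04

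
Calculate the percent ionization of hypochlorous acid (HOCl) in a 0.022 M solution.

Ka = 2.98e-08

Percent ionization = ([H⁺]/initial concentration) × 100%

Using Ka equilibrium: x² + Ka×x - Ka×C = 0. Solving: [H⁺] = 2.5590e-05. Percent = (2.5590e-05/0.022) × 100

Percent ionization = 0.116%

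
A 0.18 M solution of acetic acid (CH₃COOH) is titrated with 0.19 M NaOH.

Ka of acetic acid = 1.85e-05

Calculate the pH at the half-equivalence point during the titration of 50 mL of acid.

At half-equivalence [HA] = [A⁻], so Henderson-Hasselbalch gives pH = pKa = -log(1.85e-05) = 4.73.

pH = pKa = 4.73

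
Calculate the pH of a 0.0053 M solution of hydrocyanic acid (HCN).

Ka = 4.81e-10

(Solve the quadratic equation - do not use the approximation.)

x² + Ka×x - Ka×C = 0. Using quadratic formula: [H⁺] = 1.5964e-06

pH = 5.80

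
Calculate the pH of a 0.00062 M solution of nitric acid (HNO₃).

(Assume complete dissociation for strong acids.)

[H⁺] = 0.00062 M for strong acid. pH = -log[H⁺] = -log(0.00062)

pH = 3.21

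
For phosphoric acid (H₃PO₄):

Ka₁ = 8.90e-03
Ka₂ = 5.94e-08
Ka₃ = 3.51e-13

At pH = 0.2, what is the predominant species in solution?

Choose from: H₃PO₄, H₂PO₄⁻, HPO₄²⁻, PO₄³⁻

pKa₁ = 2.05, pKa₂ = 7.23, pKa₃ = 12.45. For a polyprotic acid the predominant species crosses at each pKa: below pKa_n the protonated form dominates, above it the deprotonated form does. At pH = 0.2, the predominant species is H₃PO₄.

H₃PO₄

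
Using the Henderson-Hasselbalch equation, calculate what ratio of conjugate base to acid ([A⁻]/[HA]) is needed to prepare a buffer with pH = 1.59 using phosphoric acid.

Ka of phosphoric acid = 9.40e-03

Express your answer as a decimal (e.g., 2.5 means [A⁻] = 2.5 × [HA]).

pKa = -log(9.40e-03) = 2.0269. pH = pKa + log([A⁻]/[HA]), so log([A⁻]/[HA]) = pH − pKa = 1.59 − 2.0269 = -0.4369. [A⁻]/[HA] = 10^(-0.4369) = 0.366

[A⁻]/[HA] = 0.366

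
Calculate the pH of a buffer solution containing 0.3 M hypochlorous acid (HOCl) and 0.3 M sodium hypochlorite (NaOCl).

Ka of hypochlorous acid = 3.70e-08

pKa = -log(3.70e-08) = 7.43. pH = pKa + log([A⁻]/[HA]) = 7.43 + log(0.3/0.3)

pH = 7.43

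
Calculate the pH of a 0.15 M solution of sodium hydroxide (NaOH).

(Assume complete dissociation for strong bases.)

[OH⁻] = 0.15 M for strong base. pOH = -log[OH⁻] = 0.82, pH = 14 - pOH

pH = 13.18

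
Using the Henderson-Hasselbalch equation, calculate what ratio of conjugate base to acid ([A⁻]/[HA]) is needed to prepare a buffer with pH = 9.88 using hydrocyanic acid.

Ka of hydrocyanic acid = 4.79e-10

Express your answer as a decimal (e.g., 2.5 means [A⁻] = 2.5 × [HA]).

pKa = -log(4.79e-10) = 9.3197. pH = pKa + log([A⁻]/[HA]), so log([A⁻]/[HA]) = pH − pKa = 9.88 − 9.3197 = 0.5603. [A⁻]/[HA] = 10^(0.5603) = 3.63

[A⁻]/[HA] = 3.63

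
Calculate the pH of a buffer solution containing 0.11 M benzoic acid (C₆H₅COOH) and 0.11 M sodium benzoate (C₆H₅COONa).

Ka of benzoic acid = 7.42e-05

pKa = -log(7.42e-05) = 4.13. pH = pKa + log([A⁻]/[HA]) = 4.13 + log(0.11/0.11)

pH = 4.13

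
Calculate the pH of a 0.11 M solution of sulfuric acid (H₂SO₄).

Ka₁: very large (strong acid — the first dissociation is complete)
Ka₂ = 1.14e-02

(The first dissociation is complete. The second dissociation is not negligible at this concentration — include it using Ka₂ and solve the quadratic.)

First dissociation is complete: [H⁺]₀ = [HSO₄⁻]₀ = C = 0.11 M. Second dissociation HSO₄⁻ ⇌ H⁺ + SO₄²⁻: let x = [SO₄²⁻]. Ka₂ = (C + x)·x / (C − x) = 1.14e-02 → x² + (C + Ka₂)·x − Ka₂·C = 0 → x² + 0.12140·x − 1.254e-03 = 0. x = (−0.12140 + √(0.12140² + 4 × 1.254e-03)) / 2 = 9.5744e-03 M. [H⁺] = C + x = 0.11 + 9.5744e-03 = 1.1957e-01 M. pH = -log(1.1957e-01) = 0.92.

pH = 0.92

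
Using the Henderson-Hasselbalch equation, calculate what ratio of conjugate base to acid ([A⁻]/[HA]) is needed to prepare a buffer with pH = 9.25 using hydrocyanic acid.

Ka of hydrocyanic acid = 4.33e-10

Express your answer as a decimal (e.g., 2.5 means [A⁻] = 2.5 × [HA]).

pKa = -log(4.33e-10) = 9.3635. pH = pKa + log([A⁻]/[HA]), so log([A⁻]/[HA]) = pH − pKa = 9.25 − 9.3635 = -0.1135. [A⁻]/[HA] = 10^(-0.1135) = 0.770

[A⁻]/[HA] = 0.770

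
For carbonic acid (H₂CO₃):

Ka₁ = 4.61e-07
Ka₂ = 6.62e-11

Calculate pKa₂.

pKa₂ = -log(Ka₂) = -log(6.62e-11) = 10.18.

pK_{a2} = 10.18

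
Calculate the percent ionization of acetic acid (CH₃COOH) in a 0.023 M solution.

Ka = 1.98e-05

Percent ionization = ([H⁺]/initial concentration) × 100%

Using Ka equilibrium: x² + Ka×x - Ka×C = 0. Solving: [H⁺] = 6.6501e-04. Percent = (6.6501e-04/0.023) × 100

Percent ionization = 2.89%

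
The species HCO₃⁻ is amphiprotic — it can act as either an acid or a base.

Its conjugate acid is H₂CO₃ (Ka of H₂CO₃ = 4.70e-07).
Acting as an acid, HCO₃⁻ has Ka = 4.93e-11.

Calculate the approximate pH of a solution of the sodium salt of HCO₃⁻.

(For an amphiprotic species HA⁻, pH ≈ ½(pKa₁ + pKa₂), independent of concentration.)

pKa₁ = -log(4.70e-07) = 6.33; pKa₂ = -log(4.93e-11) = 10.31. For an amphiprotic species, pH ≈ ½(pKa₁ + pKa₂) = ½(6.33 + 10.31) = 8.32.

pH = 8.32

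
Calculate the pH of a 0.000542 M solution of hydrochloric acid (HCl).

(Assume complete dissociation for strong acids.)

[H⁺] = 0.000542 M for strong acid. pH = -log[H⁺] = -log(0.000542)

pH = 3.27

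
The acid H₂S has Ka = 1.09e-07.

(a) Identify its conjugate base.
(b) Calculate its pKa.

(a) The conjugate base is formed by removing one H⁺ from H₂S, giving HS⁻. (b) pKa = -log(Ka) = -log(1.09e-07) = 6.96.

Conjugate base: HS⁻; pK_a = 6.96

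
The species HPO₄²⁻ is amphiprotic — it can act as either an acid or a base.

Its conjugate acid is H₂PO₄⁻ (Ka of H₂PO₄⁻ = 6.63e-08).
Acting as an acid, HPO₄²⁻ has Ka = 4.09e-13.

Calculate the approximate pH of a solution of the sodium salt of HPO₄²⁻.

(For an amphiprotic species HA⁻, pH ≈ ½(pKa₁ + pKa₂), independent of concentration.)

pKa₁ = -log(6.63e-08) = 7.18; pKa₂ = -log(4.09e-13) = 12.39. For an amphiprotic species, pH ≈ ½(pKa₁ + pKa₂) = ½(7.18 + 12.39) = 9.78.

pH = 9.78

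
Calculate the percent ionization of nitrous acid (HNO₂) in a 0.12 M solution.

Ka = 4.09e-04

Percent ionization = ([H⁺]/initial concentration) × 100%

Using Ka equilibrium: x² + Ka×x - Ka×C = 0. Solving: [H⁺] = 6.8042e-03. Percent = (6.8042e-03/0.12) × 100

Percent ionization = 5.67%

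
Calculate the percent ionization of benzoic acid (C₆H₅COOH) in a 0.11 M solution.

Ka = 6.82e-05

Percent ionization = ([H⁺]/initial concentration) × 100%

Using Ka equilibrium: x² + Ka×x - Ka×C = 0. Solving: [H⁺] = 2.7051e-03. Percent = (2.7051e-03/0.11) × 100

Percent ionization = 2.46%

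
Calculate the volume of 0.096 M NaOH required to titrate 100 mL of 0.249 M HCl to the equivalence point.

At equivalence: moles acid = moles base. moles HCl = 0.249 × 100/1000 = 0.0249 mol. V_base = moles / 0.096 × 1000 = 259.4 mL.

V_{base} = 259.4 mL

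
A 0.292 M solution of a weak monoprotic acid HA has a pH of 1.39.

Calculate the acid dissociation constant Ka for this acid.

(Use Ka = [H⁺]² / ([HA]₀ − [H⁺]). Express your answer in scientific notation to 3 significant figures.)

[H⁺] = 10^(−pH) = 10^(−1.39) = 4.074e-02 M. For HA ⇌ H⁺ + A⁻, Ka = [H⁺][A⁻]/[HA] = [H⁺]² / ([HA]₀ − [H⁺]) = (4.074e-02)² / (0.292 − 4.074e-02) = 6.61e-03.

K_a = 6.61e-03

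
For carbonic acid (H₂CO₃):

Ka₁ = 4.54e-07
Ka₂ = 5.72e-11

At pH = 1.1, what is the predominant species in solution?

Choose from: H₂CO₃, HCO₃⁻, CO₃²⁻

pKa₁ = 6.34, pKa₂ = 10.24. For a polyprotic acid the predominant species crosses at each pKa: below pKa_n the protonated form dominates, above it the deprotonated form does. At pH = 1.1, the predominant species is H₂CO₃.

H₂CO₃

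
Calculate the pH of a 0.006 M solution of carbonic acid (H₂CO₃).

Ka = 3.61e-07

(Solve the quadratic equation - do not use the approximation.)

x² + Ka×x - Ka×C = 0. Using quadratic formula: [H⁺] = 4.6360e-05

pH = 4.33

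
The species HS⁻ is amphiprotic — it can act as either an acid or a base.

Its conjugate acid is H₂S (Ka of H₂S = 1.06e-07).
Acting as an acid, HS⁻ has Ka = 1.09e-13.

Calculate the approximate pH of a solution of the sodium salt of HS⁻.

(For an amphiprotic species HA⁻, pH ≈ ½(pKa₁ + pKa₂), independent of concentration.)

pKa₁ = -log(1.06e-07) = 6.97; pKa₂ = -log(1.09e-13) = 12.96. For an amphiprotic species, pH ≈ ½(pKa₁ + pKa₂) = ½(6.97 + 12.96) = 9.97.

pH = 9.97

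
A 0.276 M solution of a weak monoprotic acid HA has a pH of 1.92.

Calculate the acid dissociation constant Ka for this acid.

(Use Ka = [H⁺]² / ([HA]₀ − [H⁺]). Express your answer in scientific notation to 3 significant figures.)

[H⁺] = 10^(−pH) = 10^(−1.92) = 1.202e-02 M. For HA ⇌ H⁺ + A⁻, Ka = [H⁺][A⁻]/[HA] = [H⁺]² / ([HA]₀ − [H⁺]) = (1.202e-02)² / (0.276 − 1.202e-02) = 5.48e-04.

K_a = 5.48e-04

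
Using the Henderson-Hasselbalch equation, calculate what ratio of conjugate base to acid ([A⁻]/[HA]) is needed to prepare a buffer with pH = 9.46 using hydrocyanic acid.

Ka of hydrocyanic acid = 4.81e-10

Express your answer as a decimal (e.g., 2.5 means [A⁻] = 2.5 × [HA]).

pKa = -log(4.81e-10) = 9.3179. pH = pKa + log([A⁻]/[HA]), so log([A⁻]/[HA]) = pH − pKa = 9.46 − 9.3179 = 0.1421. [A⁻]/[HA] = 10^(0.1421) = 1.39

[A⁻]/[HA] = 1.39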